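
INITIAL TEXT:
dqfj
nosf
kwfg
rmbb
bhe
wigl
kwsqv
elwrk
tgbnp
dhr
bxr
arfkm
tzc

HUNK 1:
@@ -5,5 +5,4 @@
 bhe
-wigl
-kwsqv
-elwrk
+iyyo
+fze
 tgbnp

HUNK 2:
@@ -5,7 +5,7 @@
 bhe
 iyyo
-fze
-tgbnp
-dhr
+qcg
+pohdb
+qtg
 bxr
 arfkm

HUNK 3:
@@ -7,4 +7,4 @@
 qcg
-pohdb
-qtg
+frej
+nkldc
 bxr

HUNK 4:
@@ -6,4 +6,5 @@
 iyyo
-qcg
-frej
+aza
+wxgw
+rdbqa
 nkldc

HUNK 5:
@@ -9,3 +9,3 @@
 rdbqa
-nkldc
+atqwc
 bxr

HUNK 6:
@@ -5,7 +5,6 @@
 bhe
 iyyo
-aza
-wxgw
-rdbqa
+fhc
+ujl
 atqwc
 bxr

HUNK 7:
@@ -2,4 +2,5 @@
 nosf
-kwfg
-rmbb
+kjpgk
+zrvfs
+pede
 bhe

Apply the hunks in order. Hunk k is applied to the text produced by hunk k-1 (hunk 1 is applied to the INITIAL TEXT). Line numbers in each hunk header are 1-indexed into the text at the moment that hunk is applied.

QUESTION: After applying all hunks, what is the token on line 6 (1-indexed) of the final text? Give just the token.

Answer: bhe

Derivation:
Hunk 1: at line 5 remove [wigl,kwsqv,elwrk] add [iyyo,fze] -> 12 lines: dqfj nosf kwfg rmbb bhe iyyo fze tgbnp dhr bxr arfkm tzc
Hunk 2: at line 5 remove [fze,tgbnp,dhr] add [qcg,pohdb,qtg] -> 12 lines: dqfj nosf kwfg rmbb bhe iyyo qcg pohdb qtg bxr arfkm tzc
Hunk 3: at line 7 remove [pohdb,qtg] add [frej,nkldc] -> 12 lines: dqfj nosf kwfg rmbb bhe iyyo qcg frej nkldc bxr arfkm tzc
Hunk 4: at line 6 remove [qcg,frej] add [aza,wxgw,rdbqa] -> 13 lines: dqfj nosf kwfg rmbb bhe iyyo aza wxgw rdbqa nkldc bxr arfkm tzc
Hunk 5: at line 9 remove [nkldc] add [atqwc] -> 13 lines: dqfj nosf kwfg rmbb bhe iyyo aza wxgw rdbqa atqwc bxr arfkm tzc
Hunk 6: at line 5 remove [aza,wxgw,rdbqa] add [fhc,ujl] -> 12 lines: dqfj nosf kwfg rmbb bhe iyyo fhc ujl atqwc bxr arfkm tzc
Hunk 7: at line 2 remove [kwfg,rmbb] add [kjpgk,zrvfs,pede] -> 13 lines: dqfj nosf kjpgk zrvfs pede bhe iyyo fhc ujl atqwc bxr arfkm tzc
Final line 6: bhe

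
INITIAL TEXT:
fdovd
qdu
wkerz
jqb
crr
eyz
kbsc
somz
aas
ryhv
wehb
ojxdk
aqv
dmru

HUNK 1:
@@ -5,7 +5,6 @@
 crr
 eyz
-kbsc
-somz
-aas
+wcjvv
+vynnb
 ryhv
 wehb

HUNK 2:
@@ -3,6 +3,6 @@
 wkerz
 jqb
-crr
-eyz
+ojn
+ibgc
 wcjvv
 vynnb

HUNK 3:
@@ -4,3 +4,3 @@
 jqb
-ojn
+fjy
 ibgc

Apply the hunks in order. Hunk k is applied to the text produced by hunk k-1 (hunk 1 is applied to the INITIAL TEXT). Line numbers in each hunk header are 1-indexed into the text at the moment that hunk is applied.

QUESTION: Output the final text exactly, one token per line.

Hunk 1: at line 5 remove [kbsc,somz,aas] add [wcjvv,vynnb] -> 13 lines: fdovd qdu wkerz jqb crr eyz wcjvv vynnb ryhv wehb ojxdk aqv dmru
Hunk 2: at line 3 remove [crr,eyz] add [ojn,ibgc] -> 13 lines: fdovd qdu wkerz jqb ojn ibgc wcjvv vynnb ryhv wehb ojxdk aqv dmru
Hunk 3: at line 4 remove [ojn] add [fjy] -> 13 lines: fdovd qdu wkerz jqb fjy ibgc wcjvv vynnb ryhv wehb ojxdk aqv dmru

Answer: fdovd
qdu
wkerz
jqb
fjy
ibgc
wcjvv
vynnb
ryhv
wehb
ojxdk
aqv
dmru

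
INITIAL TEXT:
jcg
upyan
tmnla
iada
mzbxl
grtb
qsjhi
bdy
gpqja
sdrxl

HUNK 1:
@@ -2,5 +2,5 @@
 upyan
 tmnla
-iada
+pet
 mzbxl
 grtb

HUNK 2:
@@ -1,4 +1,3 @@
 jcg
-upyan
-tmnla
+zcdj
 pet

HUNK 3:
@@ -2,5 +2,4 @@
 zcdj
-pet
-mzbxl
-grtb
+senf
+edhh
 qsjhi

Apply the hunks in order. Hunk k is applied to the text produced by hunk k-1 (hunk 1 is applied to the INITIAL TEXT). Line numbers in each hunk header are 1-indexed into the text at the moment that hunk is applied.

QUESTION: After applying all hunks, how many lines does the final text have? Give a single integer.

Answer: 8

Derivation:
Hunk 1: at line 2 remove [iada] add [pet] -> 10 lines: jcg upyan tmnla pet mzbxl grtb qsjhi bdy gpqja sdrxl
Hunk 2: at line 1 remove [upyan,tmnla] add [zcdj] -> 9 lines: jcg zcdj pet mzbxl grtb qsjhi bdy gpqja sdrxl
Hunk 3: at line 2 remove [pet,mzbxl,grtb] add [senf,edhh] -> 8 lines: jcg zcdj senf edhh qsjhi bdy gpqja sdrxl
Final line count: 8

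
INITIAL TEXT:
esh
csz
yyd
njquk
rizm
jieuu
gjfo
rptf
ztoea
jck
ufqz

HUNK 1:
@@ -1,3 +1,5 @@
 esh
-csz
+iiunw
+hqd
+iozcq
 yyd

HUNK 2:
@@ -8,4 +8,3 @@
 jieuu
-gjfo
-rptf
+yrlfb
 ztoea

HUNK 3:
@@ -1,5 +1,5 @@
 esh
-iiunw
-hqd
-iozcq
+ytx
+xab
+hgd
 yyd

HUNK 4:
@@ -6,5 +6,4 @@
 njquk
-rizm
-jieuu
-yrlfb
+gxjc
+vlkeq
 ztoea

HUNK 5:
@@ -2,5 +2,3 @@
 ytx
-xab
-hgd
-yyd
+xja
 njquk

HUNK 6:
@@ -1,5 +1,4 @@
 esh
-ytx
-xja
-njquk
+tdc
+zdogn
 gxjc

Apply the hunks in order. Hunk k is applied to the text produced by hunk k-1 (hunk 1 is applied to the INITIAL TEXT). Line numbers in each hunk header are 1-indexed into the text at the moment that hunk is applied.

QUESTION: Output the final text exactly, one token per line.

Hunk 1: at line 1 remove [csz] add [iiunw,hqd,iozcq] -> 13 lines: esh iiunw hqd iozcq yyd njquk rizm jieuu gjfo rptf ztoea jck ufqz
Hunk 2: at line 8 remove [gjfo,rptf] add [yrlfb] -> 12 lines: esh iiunw hqd iozcq yyd njquk rizm jieuu yrlfb ztoea jck ufqz
Hunk 3: at line 1 remove [iiunw,hqd,iozcq] add [ytx,xab,hgd] -> 12 lines: esh ytx xab hgd yyd njquk rizm jieuu yrlfb ztoea jck ufqz
Hunk 4: at line 6 remove [rizm,jieuu,yrlfb] add [gxjc,vlkeq] -> 11 lines: esh ytx xab hgd yyd njquk gxjc vlkeq ztoea jck ufqz
Hunk 5: at line 2 remove [xab,hgd,yyd] add [xja] -> 9 lines: esh ytx xja njquk gxjc vlkeq ztoea jck ufqz
Hunk 6: at line 1 remove [ytx,xja,njquk] add [tdc,zdogn] -> 8 lines: esh tdc zdogn gxjc vlkeq ztoea jck ufqz

Answer: esh
tdc
zdogn
gxjc
vlkeq
ztoea
jck
ufqz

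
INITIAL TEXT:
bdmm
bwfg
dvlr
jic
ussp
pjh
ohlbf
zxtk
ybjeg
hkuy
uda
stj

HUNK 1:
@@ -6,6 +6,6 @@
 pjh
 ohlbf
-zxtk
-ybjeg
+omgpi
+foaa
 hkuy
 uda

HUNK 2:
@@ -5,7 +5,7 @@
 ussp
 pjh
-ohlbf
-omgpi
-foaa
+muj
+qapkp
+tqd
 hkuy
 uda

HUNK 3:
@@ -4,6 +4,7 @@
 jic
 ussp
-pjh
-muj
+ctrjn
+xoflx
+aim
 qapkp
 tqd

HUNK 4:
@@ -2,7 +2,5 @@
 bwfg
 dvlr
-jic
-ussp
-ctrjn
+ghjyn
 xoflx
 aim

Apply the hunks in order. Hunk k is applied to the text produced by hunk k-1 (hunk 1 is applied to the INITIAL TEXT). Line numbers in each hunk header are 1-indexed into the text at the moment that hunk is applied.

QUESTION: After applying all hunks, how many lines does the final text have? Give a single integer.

Hunk 1: at line 6 remove [zxtk,ybjeg] add [omgpi,foaa] -> 12 lines: bdmm bwfg dvlr jic ussp pjh ohlbf omgpi foaa hkuy uda stj
Hunk 2: at line 5 remove [ohlbf,omgpi,foaa] add [muj,qapkp,tqd] -> 12 lines: bdmm bwfg dvlr jic ussp pjh muj qapkp tqd hkuy uda stj
Hunk 3: at line 4 remove [pjh,muj] add [ctrjn,xoflx,aim] -> 13 lines: bdmm bwfg dvlr jic ussp ctrjn xoflx aim qapkp tqd hkuy uda stj
Hunk 4: at line 2 remove [jic,ussp,ctrjn] add [ghjyn] -> 11 lines: bdmm bwfg dvlr ghjyn xoflx aim qapkp tqd hkuy uda stj
Final line count: 11

Answer: 11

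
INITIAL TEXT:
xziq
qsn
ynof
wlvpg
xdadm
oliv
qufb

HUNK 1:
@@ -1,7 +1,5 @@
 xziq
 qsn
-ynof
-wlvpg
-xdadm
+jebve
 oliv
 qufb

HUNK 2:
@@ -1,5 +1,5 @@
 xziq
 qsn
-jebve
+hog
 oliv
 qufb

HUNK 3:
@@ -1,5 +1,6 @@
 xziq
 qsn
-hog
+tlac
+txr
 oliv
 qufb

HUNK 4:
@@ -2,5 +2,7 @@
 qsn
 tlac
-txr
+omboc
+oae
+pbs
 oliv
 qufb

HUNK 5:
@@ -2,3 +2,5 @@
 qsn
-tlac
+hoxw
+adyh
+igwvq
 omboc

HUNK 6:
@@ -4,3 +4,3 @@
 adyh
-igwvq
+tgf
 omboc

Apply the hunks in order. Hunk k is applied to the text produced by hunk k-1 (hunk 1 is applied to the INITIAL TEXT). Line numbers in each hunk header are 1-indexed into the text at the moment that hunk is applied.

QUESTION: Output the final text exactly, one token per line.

Hunk 1: at line 1 remove [ynof,wlvpg,xdadm] add [jebve] -> 5 lines: xziq qsn jebve oliv qufb
Hunk 2: at line 1 remove [jebve] add [hog] -> 5 lines: xziq qsn hog oliv qufb
Hunk 3: at line 1 remove [hog] add [tlac,txr] -> 6 lines: xziq qsn tlac txr oliv qufb
Hunk 4: at line 2 remove [txr] add [omboc,oae,pbs] -> 8 lines: xziq qsn tlac omboc oae pbs oliv qufb
Hunk 5: at line 2 remove [tlac] add [hoxw,adyh,igwvq] -> 10 lines: xziq qsn hoxw adyh igwvq omboc oae pbs oliv qufb
Hunk 6: at line 4 remove [igwvq] add [tgf] -> 10 lines: xziq qsn hoxw adyh tgf omboc oae pbs oliv qufb

Answer: xziq
qsn
hoxw
adyh
tgf
omboc
oae
pbs
oliv
qufb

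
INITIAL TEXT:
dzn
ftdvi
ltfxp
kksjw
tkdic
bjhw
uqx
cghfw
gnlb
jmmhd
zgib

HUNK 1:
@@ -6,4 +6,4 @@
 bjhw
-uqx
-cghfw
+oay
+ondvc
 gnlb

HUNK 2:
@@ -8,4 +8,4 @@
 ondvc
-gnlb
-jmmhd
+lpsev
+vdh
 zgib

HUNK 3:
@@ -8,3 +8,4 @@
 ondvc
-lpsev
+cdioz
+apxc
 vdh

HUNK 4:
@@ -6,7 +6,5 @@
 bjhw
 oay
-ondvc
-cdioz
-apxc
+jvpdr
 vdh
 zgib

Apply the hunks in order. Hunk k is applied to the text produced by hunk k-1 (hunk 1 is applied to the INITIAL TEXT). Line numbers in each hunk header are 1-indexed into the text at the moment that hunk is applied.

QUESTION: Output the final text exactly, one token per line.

Answer: dzn
ftdvi
ltfxp
kksjw
tkdic
bjhw
oay
jvpdr
vdh
zgib

Derivation:
Hunk 1: at line 6 remove [uqx,cghfw] add [oay,ondvc] -> 11 lines: dzn ftdvi ltfxp kksjw tkdic bjhw oay ondvc gnlb jmmhd zgib
Hunk 2: at line 8 remove [gnlb,jmmhd] add [lpsev,vdh] -> 11 lines: dzn ftdvi ltfxp kksjw tkdic bjhw oay ondvc lpsev vdh zgib
Hunk 3: at line 8 remove [lpsev] add [cdioz,apxc] -> 12 lines: dzn ftdvi ltfxp kksjw tkdic bjhw oay ondvc cdioz apxc vdh zgib
Hunk 4: at line 6 remove [ondvc,cdioz,apxc] add [jvpdr] -> 10 lines: dzn ftdvi ltfxp kksjw tkdic bjhw oay jvpdr vdh zgib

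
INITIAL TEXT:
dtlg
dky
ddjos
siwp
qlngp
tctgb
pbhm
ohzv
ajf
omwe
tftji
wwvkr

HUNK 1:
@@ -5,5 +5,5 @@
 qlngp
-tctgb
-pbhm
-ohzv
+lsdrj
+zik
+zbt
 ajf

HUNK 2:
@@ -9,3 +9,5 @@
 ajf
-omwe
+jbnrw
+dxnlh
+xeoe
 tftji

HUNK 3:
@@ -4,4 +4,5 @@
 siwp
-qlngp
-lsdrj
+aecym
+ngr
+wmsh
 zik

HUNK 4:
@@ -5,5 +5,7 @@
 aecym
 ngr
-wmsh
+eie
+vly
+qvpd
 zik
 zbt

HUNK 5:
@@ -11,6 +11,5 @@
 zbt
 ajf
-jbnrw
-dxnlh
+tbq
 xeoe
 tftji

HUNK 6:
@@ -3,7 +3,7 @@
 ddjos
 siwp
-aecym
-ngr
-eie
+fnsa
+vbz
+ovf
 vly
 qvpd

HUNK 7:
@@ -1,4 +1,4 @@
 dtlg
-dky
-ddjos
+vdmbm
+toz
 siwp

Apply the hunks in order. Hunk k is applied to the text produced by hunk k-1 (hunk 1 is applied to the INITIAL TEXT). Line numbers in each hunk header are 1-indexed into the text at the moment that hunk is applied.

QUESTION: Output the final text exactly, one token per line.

Answer: dtlg
vdmbm
toz
siwp
fnsa
vbz
ovf
vly
qvpd
zik
zbt
ajf
tbq
xeoe
tftji
wwvkr

Derivation:
Hunk 1: at line 5 remove [tctgb,pbhm,ohzv] add [lsdrj,zik,zbt] -> 12 lines: dtlg dky ddjos siwp qlngp lsdrj zik zbt ajf omwe tftji wwvkr
Hunk 2: at line 9 remove [omwe] add [jbnrw,dxnlh,xeoe] -> 14 lines: dtlg dky ddjos siwp qlngp lsdrj zik zbt ajf jbnrw dxnlh xeoe tftji wwvkr
Hunk 3: at line 4 remove [qlngp,lsdrj] add [aecym,ngr,wmsh] -> 15 lines: dtlg dky ddjos siwp aecym ngr wmsh zik zbt ajf jbnrw dxnlh xeoe tftji wwvkr
Hunk 4: at line 5 remove [wmsh] add [eie,vly,qvpd] -> 17 lines: dtlg dky ddjos siwp aecym ngr eie vly qvpd zik zbt ajf jbnrw dxnlh xeoe tftji wwvkr
Hunk 5: at line 11 remove [jbnrw,dxnlh] add [tbq] -> 16 lines: dtlg dky ddjos siwp aecym ngr eie vly qvpd zik zbt ajf tbq xeoe tftji wwvkr
Hunk 6: at line 3 remove [aecym,ngr,eie] add [fnsa,vbz,ovf] -> 16 lines: dtlg dky ddjos siwp fnsa vbz ovf vly qvpd zik zbt ajf tbq xeoe tftji wwvkr
Hunk 7: at line 1 remove [dky,ddjos] add [vdmbm,toz] -> 16 lines: dtlg vdmbm toz siwp fnsa vbz ovf vly qvpd zik zbt ajf tbq xeoe tftji wwvkr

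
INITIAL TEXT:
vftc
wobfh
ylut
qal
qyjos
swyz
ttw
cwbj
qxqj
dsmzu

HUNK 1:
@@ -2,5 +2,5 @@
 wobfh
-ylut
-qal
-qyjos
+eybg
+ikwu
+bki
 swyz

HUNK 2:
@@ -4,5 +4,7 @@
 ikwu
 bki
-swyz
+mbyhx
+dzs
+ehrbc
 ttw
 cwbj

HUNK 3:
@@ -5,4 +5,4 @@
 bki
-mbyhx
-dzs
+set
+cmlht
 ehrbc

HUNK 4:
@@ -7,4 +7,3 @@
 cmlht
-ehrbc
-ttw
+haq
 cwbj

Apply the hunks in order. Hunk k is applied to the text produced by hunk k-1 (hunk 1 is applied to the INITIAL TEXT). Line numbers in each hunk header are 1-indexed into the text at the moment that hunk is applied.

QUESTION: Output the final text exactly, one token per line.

Hunk 1: at line 2 remove [ylut,qal,qyjos] add [eybg,ikwu,bki] -> 10 lines: vftc wobfh eybg ikwu bki swyz ttw cwbj qxqj dsmzu
Hunk 2: at line 4 remove [swyz] add [mbyhx,dzs,ehrbc] -> 12 lines: vftc wobfh eybg ikwu bki mbyhx dzs ehrbc ttw cwbj qxqj dsmzu
Hunk 3: at line 5 remove [mbyhx,dzs] add [set,cmlht] -> 12 lines: vftc wobfh eybg ikwu bki set cmlht ehrbc ttw cwbj qxqj dsmzu
Hunk 4: at line 7 remove [ehrbc,ttw] add [haq] -> 11 lines: vftc wobfh eybg ikwu bki set cmlht haq cwbj qxqj dsmzu

Answer: vftc
wobfh
eybg
ikwu
bki
set
cmlht
haq
cwbj
qxqj
dsmzu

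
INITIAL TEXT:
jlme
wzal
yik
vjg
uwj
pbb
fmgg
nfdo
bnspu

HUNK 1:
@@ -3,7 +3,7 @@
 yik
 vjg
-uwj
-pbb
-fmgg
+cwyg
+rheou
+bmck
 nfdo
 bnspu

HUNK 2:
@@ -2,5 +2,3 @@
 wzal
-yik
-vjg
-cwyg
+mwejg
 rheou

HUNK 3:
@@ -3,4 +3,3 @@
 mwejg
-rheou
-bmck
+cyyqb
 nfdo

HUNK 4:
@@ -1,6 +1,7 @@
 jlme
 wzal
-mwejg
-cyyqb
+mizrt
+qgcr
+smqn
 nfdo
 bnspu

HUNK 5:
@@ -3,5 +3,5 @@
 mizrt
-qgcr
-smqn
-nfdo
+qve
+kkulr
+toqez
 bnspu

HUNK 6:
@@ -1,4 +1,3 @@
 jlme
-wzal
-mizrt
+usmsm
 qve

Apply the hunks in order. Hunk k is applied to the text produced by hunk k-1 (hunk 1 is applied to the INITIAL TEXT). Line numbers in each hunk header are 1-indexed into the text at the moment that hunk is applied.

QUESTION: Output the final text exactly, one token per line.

Hunk 1: at line 3 remove [uwj,pbb,fmgg] add [cwyg,rheou,bmck] -> 9 lines: jlme wzal yik vjg cwyg rheou bmck nfdo bnspu
Hunk 2: at line 2 remove [yik,vjg,cwyg] add [mwejg] -> 7 lines: jlme wzal mwejg rheou bmck nfdo bnspu
Hunk 3: at line 3 remove [rheou,bmck] add [cyyqb] -> 6 lines: jlme wzal mwejg cyyqb nfdo bnspu
Hunk 4: at line 1 remove [mwejg,cyyqb] add [mizrt,qgcr,smqn] -> 7 lines: jlme wzal mizrt qgcr smqn nfdo bnspu
Hunk 5: at line 3 remove [qgcr,smqn,nfdo] add [qve,kkulr,toqez] -> 7 lines: jlme wzal mizrt qve kkulr toqez bnspu
Hunk 6: at line 1 remove [wzal,mizrt] add [usmsm] -> 6 lines: jlme usmsm qve kkulr toqez bnspu

Answer: jlme
usmsm
qve
kkulr
toqez
bnspu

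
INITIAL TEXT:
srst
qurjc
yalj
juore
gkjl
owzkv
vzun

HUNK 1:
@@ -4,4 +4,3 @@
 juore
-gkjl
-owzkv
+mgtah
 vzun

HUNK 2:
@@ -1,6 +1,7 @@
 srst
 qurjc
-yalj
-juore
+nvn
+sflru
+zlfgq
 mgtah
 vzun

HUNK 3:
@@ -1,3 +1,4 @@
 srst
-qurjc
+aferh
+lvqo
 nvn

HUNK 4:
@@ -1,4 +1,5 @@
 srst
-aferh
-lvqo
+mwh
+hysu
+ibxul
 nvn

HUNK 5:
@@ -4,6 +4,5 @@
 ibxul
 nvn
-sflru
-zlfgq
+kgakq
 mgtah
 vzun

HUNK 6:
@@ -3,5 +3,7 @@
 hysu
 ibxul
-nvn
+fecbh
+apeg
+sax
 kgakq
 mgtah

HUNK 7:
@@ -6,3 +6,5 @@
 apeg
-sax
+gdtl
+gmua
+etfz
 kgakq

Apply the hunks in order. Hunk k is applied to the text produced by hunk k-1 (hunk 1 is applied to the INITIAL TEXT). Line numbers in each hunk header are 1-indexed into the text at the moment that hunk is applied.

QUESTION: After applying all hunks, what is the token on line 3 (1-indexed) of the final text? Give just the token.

Answer: hysu

Derivation:
Hunk 1: at line 4 remove [gkjl,owzkv] add [mgtah] -> 6 lines: srst qurjc yalj juore mgtah vzun
Hunk 2: at line 1 remove [yalj,juore] add [nvn,sflru,zlfgq] -> 7 lines: srst qurjc nvn sflru zlfgq mgtah vzun
Hunk 3: at line 1 remove [qurjc] add [aferh,lvqo] -> 8 lines: srst aferh lvqo nvn sflru zlfgq mgtah vzun
Hunk 4: at line 1 remove [aferh,lvqo] add [mwh,hysu,ibxul] -> 9 lines: srst mwh hysu ibxul nvn sflru zlfgq mgtah vzun
Hunk 5: at line 4 remove [sflru,zlfgq] add [kgakq] -> 8 lines: srst mwh hysu ibxul nvn kgakq mgtah vzun
Hunk 6: at line 3 remove [nvn] add [fecbh,apeg,sax] -> 10 lines: srst mwh hysu ibxul fecbh apeg sax kgakq mgtah vzun
Hunk 7: at line 6 remove [sax] add [gdtl,gmua,etfz] -> 12 lines: srst mwh hysu ibxul fecbh apeg gdtl gmua etfz kgakq mgtah vzun
Final line 3: hysu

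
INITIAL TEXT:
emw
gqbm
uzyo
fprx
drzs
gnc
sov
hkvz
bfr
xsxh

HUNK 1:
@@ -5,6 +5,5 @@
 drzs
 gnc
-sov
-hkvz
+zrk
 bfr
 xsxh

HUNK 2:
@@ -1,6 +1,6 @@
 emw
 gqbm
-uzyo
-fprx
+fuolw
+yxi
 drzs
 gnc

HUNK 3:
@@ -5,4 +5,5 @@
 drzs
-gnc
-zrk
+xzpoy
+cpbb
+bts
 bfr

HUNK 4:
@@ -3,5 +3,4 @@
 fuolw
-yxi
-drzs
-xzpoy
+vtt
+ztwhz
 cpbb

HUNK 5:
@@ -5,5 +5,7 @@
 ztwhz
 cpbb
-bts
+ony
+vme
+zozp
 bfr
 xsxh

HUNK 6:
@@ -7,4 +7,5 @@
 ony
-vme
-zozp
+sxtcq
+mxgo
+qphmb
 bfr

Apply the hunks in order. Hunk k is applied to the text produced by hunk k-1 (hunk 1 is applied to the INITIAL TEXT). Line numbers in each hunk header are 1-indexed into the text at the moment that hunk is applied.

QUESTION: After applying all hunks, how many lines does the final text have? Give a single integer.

Hunk 1: at line 5 remove [sov,hkvz] add [zrk] -> 9 lines: emw gqbm uzyo fprx drzs gnc zrk bfr xsxh
Hunk 2: at line 1 remove [uzyo,fprx] add [fuolw,yxi] -> 9 lines: emw gqbm fuolw yxi drzs gnc zrk bfr xsxh
Hunk 3: at line 5 remove [gnc,zrk] add [xzpoy,cpbb,bts] -> 10 lines: emw gqbm fuolw yxi drzs xzpoy cpbb bts bfr xsxh
Hunk 4: at line 3 remove [yxi,drzs,xzpoy] add [vtt,ztwhz] -> 9 lines: emw gqbm fuolw vtt ztwhz cpbb bts bfr xsxh
Hunk 5: at line 5 remove [bts] add [ony,vme,zozp] -> 11 lines: emw gqbm fuolw vtt ztwhz cpbb ony vme zozp bfr xsxh
Hunk 6: at line 7 remove [vme,zozp] add [sxtcq,mxgo,qphmb] -> 12 lines: emw gqbm fuolw vtt ztwhz cpbb ony sxtcq mxgo qphmb bfr xsxh
Final line count: 12

Answer: 12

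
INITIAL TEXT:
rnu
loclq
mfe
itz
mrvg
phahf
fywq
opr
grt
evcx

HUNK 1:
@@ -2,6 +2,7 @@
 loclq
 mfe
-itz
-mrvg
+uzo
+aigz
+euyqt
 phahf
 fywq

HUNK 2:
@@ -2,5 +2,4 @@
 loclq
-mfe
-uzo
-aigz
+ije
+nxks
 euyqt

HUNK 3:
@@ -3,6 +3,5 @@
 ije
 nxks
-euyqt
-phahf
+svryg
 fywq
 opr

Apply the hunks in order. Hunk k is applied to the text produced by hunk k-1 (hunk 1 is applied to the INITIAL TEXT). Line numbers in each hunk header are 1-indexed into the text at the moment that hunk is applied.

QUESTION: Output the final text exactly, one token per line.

Hunk 1: at line 2 remove [itz,mrvg] add [uzo,aigz,euyqt] -> 11 lines: rnu loclq mfe uzo aigz euyqt phahf fywq opr grt evcx
Hunk 2: at line 2 remove [mfe,uzo,aigz] add [ije,nxks] -> 10 lines: rnu loclq ije nxks euyqt phahf fywq opr grt evcx
Hunk 3: at line 3 remove [euyqt,phahf] add [svryg] -> 9 lines: rnu loclq ije nxks svryg fywq opr grt evcx

Answer: rnu
loclq
ije
nxks
svryg
fywq
opr
grt
evcx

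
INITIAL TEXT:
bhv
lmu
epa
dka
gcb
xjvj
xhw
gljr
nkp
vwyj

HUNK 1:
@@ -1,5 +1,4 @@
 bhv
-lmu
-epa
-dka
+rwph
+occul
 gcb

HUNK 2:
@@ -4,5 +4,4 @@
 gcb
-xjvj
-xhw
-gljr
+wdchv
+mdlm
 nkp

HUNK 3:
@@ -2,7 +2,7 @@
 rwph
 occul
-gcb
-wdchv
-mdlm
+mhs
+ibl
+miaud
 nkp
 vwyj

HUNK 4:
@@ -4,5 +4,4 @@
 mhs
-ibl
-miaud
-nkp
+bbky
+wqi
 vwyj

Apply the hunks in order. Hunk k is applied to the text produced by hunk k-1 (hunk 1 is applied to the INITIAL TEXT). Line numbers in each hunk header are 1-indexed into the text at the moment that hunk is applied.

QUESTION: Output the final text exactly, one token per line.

Answer: bhv
rwph
occul
mhs
bbky
wqi
vwyj

Derivation:
Hunk 1: at line 1 remove [lmu,epa,dka] add [rwph,occul] -> 9 lines: bhv rwph occul gcb xjvj xhw gljr nkp vwyj
Hunk 2: at line 4 remove [xjvj,xhw,gljr] add [wdchv,mdlm] -> 8 lines: bhv rwph occul gcb wdchv mdlm nkp vwyj
Hunk 3: at line 2 remove [gcb,wdchv,mdlm] add [mhs,ibl,miaud] -> 8 lines: bhv rwph occul mhs ibl miaud nkp vwyj
Hunk 4: at line 4 remove [ibl,miaud,nkp] add [bbky,wqi] -> 7 lines: bhv rwph occul mhs bbky wqi vwyj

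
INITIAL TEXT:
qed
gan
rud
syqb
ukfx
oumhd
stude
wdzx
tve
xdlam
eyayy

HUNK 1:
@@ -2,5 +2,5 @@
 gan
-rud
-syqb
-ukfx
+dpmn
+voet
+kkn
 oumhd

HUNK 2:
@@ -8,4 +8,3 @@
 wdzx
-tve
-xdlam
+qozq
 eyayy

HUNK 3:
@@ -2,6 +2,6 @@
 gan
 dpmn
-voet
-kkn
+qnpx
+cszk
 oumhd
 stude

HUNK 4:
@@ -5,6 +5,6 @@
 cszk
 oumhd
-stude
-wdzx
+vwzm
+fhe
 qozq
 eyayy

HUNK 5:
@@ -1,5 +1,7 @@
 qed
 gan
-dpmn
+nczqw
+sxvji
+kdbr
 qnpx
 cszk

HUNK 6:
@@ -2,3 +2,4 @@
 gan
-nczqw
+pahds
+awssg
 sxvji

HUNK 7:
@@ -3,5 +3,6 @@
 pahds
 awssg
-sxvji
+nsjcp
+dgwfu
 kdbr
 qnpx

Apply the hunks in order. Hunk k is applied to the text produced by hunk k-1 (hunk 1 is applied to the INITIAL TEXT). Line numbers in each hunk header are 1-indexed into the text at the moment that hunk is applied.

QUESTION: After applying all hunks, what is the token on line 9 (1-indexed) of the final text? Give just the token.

Answer: cszk

Derivation:
Hunk 1: at line 2 remove [rud,syqb,ukfx] add [dpmn,voet,kkn] -> 11 lines: qed gan dpmn voet kkn oumhd stude wdzx tve xdlam eyayy
Hunk 2: at line 8 remove [tve,xdlam] add [qozq] -> 10 lines: qed gan dpmn voet kkn oumhd stude wdzx qozq eyayy
Hunk 3: at line 2 remove [voet,kkn] add [qnpx,cszk] -> 10 lines: qed gan dpmn qnpx cszk oumhd stude wdzx qozq eyayy
Hunk 4: at line 5 remove [stude,wdzx] add [vwzm,fhe] -> 10 lines: qed gan dpmn qnpx cszk oumhd vwzm fhe qozq eyayy
Hunk 5: at line 1 remove [dpmn] add [nczqw,sxvji,kdbr] -> 12 lines: qed gan nczqw sxvji kdbr qnpx cszk oumhd vwzm fhe qozq eyayy
Hunk 6: at line 2 remove [nczqw] add [pahds,awssg] -> 13 lines: qed gan pahds awssg sxvji kdbr qnpx cszk oumhd vwzm fhe qozq eyayy
Hunk 7: at line 3 remove [sxvji] add [nsjcp,dgwfu] -> 14 lines: qed gan pahds awssg nsjcp dgwfu kdbr qnpx cszk oumhd vwzm fhe qozq eyayy
Final line 9: cszk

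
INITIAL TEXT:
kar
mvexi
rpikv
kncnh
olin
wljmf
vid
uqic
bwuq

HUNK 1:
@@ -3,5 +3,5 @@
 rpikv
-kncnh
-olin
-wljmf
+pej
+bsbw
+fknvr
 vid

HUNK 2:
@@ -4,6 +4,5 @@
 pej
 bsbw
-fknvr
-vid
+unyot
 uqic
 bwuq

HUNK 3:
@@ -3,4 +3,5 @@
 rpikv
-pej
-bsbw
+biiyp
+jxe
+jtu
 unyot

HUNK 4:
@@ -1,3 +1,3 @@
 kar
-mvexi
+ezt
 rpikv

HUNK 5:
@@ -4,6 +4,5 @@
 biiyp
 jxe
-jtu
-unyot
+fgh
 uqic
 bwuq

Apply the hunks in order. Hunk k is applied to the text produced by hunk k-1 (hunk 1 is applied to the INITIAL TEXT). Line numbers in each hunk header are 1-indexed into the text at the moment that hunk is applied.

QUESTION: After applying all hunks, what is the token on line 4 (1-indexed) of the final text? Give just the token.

Hunk 1: at line 3 remove [kncnh,olin,wljmf] add [pej,bsbw,fknvr] -> 9 lines: kar mvexi rpikv pej bsbw fknvr vid uqic bwuq
Hunk 2: at line 4 remove [fknvr,vid] add [unyot] -> 8 lines: kar mvexi rpikv pej bsbw unyot uqic bwuq
Hunk 3: at line 3 remove [pej,bsbw] add [biiyp,jxe,jtu] -> 9 lines: kar mvexi rpikv biiyp jxe jtu unyot uqic bwuq
Hunk 4: at line 1 remove [mvexi] add [ezt] -> 9 lines: kar ezt rpikv biiyp jxe jtu unyot uqic bwuq
Hunk 5: at line 4 remove [jtu,unyot] add [fgh] -> 8 lines: kar ezt rpikv biiyp jxe fgh uqic bwuq
Final line 4: biiyp

Answer: biiyp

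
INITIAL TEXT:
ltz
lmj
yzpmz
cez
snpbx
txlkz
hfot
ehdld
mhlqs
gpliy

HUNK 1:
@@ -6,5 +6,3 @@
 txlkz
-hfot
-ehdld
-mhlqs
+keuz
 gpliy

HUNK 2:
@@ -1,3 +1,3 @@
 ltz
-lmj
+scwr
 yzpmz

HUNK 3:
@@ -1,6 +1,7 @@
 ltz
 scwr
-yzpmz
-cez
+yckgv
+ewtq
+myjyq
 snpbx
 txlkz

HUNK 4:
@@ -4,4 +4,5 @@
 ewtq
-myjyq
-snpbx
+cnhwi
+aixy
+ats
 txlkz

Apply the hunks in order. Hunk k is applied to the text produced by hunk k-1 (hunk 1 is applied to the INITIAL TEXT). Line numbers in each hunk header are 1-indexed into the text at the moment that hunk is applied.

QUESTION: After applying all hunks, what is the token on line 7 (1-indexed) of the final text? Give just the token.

Answer: ats

Derivation:
Hunk 1: at line 6 remove [hfot,ehdld,mhlqs] add [keuz] -> 8 lines: ltz lmj yzpmz cez snpbx txlkz keuz gpliy
Hunk 2: at line 1 remove [lmj] add [scwr] -> 8 lines: ltz scwr yzpmz cez snpbx txlkz keuz gpliy
Hunk 3: at line 1 remove [yzpmz,cez] add [yckgv,ewtq,myjyq] -> 9 lines: ltz scwr yckgv ewtq myjyq snpbx txlkz keuz gpliy
Hunk 4: at line 4 remove [myjyq,snpbx] add [cnhwi,aixy,ats] -> 10 lines: ltz scwr yckgv ewtq cnhwi aixy ats txlkz keuz gpliy
Final line 7: ats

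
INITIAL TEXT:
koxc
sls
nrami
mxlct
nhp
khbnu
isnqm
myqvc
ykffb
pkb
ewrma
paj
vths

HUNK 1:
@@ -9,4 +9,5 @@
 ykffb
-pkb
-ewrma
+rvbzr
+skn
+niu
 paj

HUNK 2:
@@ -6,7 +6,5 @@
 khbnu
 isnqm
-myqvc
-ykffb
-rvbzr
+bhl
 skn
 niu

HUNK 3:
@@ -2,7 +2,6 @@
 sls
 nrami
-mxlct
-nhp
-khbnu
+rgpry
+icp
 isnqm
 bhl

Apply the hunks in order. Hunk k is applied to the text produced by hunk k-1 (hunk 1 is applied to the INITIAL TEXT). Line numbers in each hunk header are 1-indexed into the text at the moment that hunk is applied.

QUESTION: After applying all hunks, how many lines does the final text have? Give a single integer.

Hunk 1: at line 9 remove [pkb,ewrma] add [rvbzr,skn,niu] -> 14 lines: koxc sls nrami mxlct nhp khbnu isnqm myqvc ykffb rvbzr skn niu paj vths
Hunk 2: at line 6 remove [myqvc,ykffb,rvbzr] add [bhl] -> 12 lines: koxc sls nrami mxlct nhp khbnu isnqm bhl skn niu paj vths
Hunk 3: at line 2 remove [mxlct,nhp,khbnu] add [rgpry,icp] -> 11 lines: koxc sls nrami rgpry icp isnqm bhl skn niu paj vths
Final line count: 11

Answer: 11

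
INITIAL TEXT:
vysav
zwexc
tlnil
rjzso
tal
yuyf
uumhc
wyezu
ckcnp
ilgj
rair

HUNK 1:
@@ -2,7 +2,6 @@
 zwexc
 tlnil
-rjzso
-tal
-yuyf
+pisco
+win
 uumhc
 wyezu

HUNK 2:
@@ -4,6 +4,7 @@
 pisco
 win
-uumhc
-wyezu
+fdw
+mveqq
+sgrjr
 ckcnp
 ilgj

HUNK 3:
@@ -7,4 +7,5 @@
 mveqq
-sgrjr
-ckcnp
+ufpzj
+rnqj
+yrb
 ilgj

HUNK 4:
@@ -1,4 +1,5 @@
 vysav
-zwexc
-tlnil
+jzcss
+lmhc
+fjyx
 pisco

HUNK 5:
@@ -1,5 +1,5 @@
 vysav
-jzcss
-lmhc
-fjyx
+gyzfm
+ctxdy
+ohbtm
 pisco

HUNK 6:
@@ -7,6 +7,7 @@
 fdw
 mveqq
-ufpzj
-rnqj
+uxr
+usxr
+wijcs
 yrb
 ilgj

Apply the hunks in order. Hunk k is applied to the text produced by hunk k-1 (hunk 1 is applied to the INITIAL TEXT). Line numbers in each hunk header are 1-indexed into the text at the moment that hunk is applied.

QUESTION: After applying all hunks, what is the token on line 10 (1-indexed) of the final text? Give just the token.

Answer: usxr

Derivation:
Hunk 1: at line 2 remove [rjzso,tal,yuyf] add [pisco,win] -> 10 lines: vysav zwexc tlnil pisco win uumhc wyezu ckcnp ilgj rair
Hunk 2: at line 4 remove [uumhc,wyezu] add [fdw,mveqq,sgrjr] -> 11 lines: vysav zwexc tlnil pisco win fdw mveqq sgrjr ckcnp ilgj rair
Hunk 3: at line 7 remove [sgrjr,ckcnp] add [ufpzj,rnqj,yrb] -> 12 lines: vysav zwexc tlnil pisco win fdw mveqq ufpzj rnqj yrb ilgj rair
Hunk 4: at line 1 remove [zwexc,tlnil] add [jzcss,lmhc,fjyx] -> 13 lines: vysav jzcss lmhc fjyx pisco win fdw mveqq ufpzj rnqj yrb ilgj rair
Hunk 5: at line 1 remove [jzcss,lmhc,fjyx] add [gyzfm,ctxdy,ohbtm] -> 13 lines: vysav gyzfm ctxdy ohbtm pisco win fdw mveqq ufpzj rnqj yrb ilgj rair
Hunk 6: at line 7 remove [ufpzj,rnqj] add [uxr,usxr,wijcs] -> 14 lines: vysav gyzfm ctxdy ohbtm pisco win fdw mveqq uxr usxr wijcs yrb ilgj rair
Final line 10: usxr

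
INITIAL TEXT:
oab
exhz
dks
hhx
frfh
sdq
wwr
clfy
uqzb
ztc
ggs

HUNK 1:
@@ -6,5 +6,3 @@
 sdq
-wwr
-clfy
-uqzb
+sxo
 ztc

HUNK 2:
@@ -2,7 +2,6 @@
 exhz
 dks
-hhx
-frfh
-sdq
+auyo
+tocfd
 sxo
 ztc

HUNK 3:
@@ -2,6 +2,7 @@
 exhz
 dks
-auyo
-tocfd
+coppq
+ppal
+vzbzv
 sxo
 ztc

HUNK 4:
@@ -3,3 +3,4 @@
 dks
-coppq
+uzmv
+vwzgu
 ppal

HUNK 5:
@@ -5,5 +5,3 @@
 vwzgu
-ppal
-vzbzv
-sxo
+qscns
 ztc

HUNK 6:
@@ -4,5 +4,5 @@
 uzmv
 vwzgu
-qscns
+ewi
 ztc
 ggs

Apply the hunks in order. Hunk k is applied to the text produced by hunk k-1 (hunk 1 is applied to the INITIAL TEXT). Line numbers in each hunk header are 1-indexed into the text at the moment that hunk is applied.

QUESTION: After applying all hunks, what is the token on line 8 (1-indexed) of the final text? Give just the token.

Answer: ggs

Derivation:
Hunk 1: at line 6 remove [wwr,clfy,uqzb] add [sxo] -> 9 lines: oab exhz dks hhx frfh sdq sxo ztc ggs
Hunk 2: at line 2 remove [hhx,frfh,sdq] add [auyo,tocfd] -> 8 lines: oab exhz dks auyo tocfd sxo ztc ggs
Hunk 3: at line 2 remove [auyo,tocfd] add [coppq,ppal,vzbzv] -> 9 lines: oab exhz dks coppq ppal vzbzv sxo ztc ggs
Hunk 4: at line 3 remove [coppq] add [uzmv,vwzgu] -> 10 lines: oab exhz dks uzmv vwzgu ppal vzbzv sxo ztc ggs
Hunk 5: at line 5 remove [ppal,vzbzv,sxo] add [qscns] -> 8 lines: oab exhz dks uzmv vwzgu qscns ztc ggs
Hunk 6: at line 4 remove [qscns] add [ewi] -> 8 lines: oab exhz dks uzmv vwzgu ewi ztc ggs
Final line 8: ggs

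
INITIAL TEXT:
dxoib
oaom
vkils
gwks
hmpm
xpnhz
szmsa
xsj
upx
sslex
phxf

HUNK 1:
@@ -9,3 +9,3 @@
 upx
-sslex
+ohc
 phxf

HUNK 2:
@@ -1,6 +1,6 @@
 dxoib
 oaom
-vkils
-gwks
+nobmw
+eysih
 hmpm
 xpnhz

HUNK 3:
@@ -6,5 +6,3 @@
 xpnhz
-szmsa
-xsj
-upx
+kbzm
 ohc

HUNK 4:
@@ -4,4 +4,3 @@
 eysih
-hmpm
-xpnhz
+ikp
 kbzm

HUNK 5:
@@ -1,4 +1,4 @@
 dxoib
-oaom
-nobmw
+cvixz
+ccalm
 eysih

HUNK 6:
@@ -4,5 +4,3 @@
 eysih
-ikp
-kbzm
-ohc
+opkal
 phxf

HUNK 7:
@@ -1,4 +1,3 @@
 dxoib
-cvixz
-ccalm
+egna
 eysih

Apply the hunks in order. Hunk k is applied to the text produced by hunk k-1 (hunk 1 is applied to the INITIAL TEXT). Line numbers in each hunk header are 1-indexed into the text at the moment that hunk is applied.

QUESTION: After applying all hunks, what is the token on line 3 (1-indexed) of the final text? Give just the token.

Hunk 1: at line 9 remove [sslex] add [ohc] -> 11 lines: dxoib oaom vkils gwks hmpm xpnhz szmsa xsj upx ohc phxf
Hunk 2: at line 1 remove [vkils,gwks] add [nobmw,eysih] -> 11 lines: dxoib oaom nobmw eysih hmpm xpnhz szmsa xsj upx ohc phxf
Hunk 3: at line 6 remove [szmsa,xsj,upx] add [kbzm] -> 9 lines: dxoib oaom nobmw eysih hmpm xpnhz kbzm ohc phxf
Hunk 4: at line 4 remove [hmpm,xpnhz] add [ikp] -> 8 lines: dxoib oaom nobmw eysih ikp kbzm ohc phxf
Hunk 5: at line 1 remove [oaom,nobmw] add [cvixz,ccalm] -> 8 lines: dxoib cvixz ccalm eysih ikp kbzm ohc phxf
Hunk 6: at line 4 remove [ikp,kbzm,ohc] add [opkal] -> 6 lines: dxoib cvixz ccalm eysih opkal phxf
Hunk 7: at line 1 remove [cvixz,ccalm] add [egna] -> 5 lines: dxoib egna eysih opkal phxf
Final line 3: eysih

Answer: eysih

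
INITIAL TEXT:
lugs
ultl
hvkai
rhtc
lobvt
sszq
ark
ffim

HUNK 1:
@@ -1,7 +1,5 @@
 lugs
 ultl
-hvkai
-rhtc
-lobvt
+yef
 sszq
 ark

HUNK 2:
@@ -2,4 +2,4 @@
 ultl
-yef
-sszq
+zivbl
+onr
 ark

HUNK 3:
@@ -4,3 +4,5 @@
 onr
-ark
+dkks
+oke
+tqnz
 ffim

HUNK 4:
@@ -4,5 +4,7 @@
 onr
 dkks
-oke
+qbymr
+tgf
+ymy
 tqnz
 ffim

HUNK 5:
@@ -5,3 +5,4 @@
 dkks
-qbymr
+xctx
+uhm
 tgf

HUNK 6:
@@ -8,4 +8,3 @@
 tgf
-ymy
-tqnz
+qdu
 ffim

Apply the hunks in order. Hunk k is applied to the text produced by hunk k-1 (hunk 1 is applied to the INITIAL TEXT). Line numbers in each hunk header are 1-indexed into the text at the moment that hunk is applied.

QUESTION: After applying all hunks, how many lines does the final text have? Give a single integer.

Answer: 10

Derivation:
Hunk 1: at line 1 remove [hvkai,rhtc,lobvt] add [yef] -> 6 lines: lugs ultl yef sszq ark ffim
Hunk 2: at line 2 remove [yef,sszq] add [zivbl,onr] -> 6 lines: lugs ultl zivbl onr ark ffim
Hunk 3: at line 4 remove [ark] add [dkks,oke,tqnz] -> 8 lines: lugs ultl zivbl onr dkks oke tqnz ffim
Hunk 4: at line 4 remove [oke] add [qbymr,tgf,ymy] -> 10 lines: lugs ultl zivbl onr dkks qbymr tgf ymy tqnz ffim
Hunk 5: at line 5 remove [qbymr] add [xctx,uhm] -> 11 lines: lugs ultl zivbl onr dkks xctx uhm tgf ymy tqnz ffim
Hunk 6: at line 8 remove [ymy,tqnz] add [qdu] -> 10 lines: lugs ultl zivbl onr dkks xctx uhm tgf qdu ffim
Final line count: 10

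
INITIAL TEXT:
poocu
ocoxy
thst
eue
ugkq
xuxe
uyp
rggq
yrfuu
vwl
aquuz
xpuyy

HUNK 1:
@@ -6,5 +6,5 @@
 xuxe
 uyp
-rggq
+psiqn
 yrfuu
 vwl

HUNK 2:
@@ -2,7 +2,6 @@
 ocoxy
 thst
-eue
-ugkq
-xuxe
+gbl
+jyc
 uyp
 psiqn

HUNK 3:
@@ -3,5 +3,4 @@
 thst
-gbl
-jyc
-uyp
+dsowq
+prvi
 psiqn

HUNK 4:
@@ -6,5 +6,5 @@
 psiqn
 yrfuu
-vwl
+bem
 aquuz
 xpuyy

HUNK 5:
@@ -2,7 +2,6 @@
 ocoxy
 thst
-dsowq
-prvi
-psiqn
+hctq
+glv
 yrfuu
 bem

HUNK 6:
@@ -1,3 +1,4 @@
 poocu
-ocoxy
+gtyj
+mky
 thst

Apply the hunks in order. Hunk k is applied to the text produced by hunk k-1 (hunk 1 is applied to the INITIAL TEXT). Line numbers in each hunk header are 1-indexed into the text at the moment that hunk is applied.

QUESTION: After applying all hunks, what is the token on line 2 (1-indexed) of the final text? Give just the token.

Answer: gtyj

Derivation:
Hunk 1: at line 6 remove [rggq] add [psiqn] -> 12 lines: poocu ocoxy thst eue ugkq xuxe uyp psiqn yrfuu vwl aquuz xpuyy
Hunk 2: at line 2 remove [eue,ugkq,xuxe] add [gbl,jyc] -> 11 lines: poocu ocoxy thst gbl jyc uyp psiqn yrfuu vwl aquuz xpuyy
Hunk 3: at line 3 remove [gbl,jyc,uyp] add [dsowq,prvi] -> 10 lines: poocu ocoxy thst dsowq prvi psiqn yrfuu vwl aquuz xpuyy
Hunk 4: at line 6 remove [vwl] add [bem] -> 10 lines: poocu ocoxy thst dsowq prvi psiqn yrfuu bem aquuz xpuyy
Hunk 5: at line 2 remove [dsowq,prvi,psiqn] add [hctq,glv] -> 9 lines: poocu ocoxy thst hctq glv yrfuu bem aquuz xpuyy
Hunk 6: at line 1 remove [ocoxy] add [gtyj,mky] -> 10 lines: poocu gtyj mky thst hctq glv yrfuu bem aquuz xpuyy
Final line 2: gtyj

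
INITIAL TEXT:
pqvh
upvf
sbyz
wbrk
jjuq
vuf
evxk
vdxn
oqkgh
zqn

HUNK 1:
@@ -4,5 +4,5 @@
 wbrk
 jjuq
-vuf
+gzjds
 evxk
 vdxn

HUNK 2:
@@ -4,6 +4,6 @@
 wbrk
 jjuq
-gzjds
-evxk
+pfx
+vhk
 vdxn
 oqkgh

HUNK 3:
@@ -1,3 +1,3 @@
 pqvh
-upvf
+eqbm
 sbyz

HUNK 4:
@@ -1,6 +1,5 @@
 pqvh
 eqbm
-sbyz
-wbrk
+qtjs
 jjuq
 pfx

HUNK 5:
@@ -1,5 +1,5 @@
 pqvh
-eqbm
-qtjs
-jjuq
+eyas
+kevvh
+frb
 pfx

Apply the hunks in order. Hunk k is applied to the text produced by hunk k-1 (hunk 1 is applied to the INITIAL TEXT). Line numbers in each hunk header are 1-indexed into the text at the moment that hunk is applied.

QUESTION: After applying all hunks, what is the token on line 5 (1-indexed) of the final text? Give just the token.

Answer: pfx

Derivation:
Hunk 1: at line 4 remove [vuf] add [gzjds] -> 10 lines: pqvh upvf sbyz wbrk jjuq gzjds evxk vdxn oqkgh zqn
Hunk 2: at line 4 remove [gzjds,evxk] add [pfx,vhk] -> 10 lines: pqvh upvf sbyz wbrk jjuq pfx vhk vdxn oqkgh zqn
Hunk 3: at line 1 remove [upvf] add [eqbm] -> 10 lines: pqvh eqbm sbyz wbrk jjuq pfx vhk vdxn oqkgh zqn
Hunk 4: at line 1 remove [sbyz,wbrk] add [qtjs] -> 9 lines: pqvh eqbm qtjs jjuq pfx vhk vdxn oqkgh zqn
Hunk 5: at line 1 remove [eqbm,qtjs,jjuq] add [eyas,kevvh,frb] -> 9 lines: pqvh eyas kevvh frb pfx vhk vdxn oqkgh zqn
Final line 5: pfx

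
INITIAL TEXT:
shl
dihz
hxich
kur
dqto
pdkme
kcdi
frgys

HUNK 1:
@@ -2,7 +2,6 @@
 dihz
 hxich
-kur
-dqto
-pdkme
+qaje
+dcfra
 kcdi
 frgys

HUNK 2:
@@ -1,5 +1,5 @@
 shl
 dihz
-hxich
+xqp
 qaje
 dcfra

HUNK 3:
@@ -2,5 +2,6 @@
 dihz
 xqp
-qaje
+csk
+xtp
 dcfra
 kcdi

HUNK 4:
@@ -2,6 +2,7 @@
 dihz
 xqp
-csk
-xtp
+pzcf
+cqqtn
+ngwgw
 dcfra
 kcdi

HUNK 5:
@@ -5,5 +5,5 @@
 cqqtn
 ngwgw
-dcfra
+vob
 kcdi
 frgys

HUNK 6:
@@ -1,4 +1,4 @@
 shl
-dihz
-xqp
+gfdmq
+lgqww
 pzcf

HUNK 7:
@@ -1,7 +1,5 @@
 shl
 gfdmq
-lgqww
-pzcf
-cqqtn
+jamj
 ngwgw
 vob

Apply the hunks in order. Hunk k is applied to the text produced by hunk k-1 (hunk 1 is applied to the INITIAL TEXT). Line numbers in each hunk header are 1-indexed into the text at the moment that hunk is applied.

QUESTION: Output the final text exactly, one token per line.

Answer: shl
gfdmq
jamj
ngwgw
vob
kcdi
frgys

Derivation:
Hunk 1: at line 2 remove [kur,dqto,pdkme] add [qaje,dcfra] -> 7 lines: shl dihz hxich qaje dcfra kcdi frgys
Hunk 2: at line 1 remove [hxich] add [xqp] -> 7 lines: shl dihz xqp qaje dcfra kcdi frgys
Hunk 3: at line 2 remove [qaje] add [csk,xtp] -> 8 lines: shl dihz xqp csk xtp dcfra kcdi frgys
Hunk 4: at line 2 remove [csk,xtp] add [pzcf,cqqtn,ngwgw] -> 9 lines: shl dihz xqp pzcf cqqtn ngwgw dcfra kcdi frgys
Hunk 5: at line 5 remove [dcfra] add [vob] -> 9 lines: shl dihz xqp pzcf cqqtn ngwgw vob kcdi frgys
Hunk 6: at line 1 remove [dihz,xqp] add [gfdmq,lgqww] -> 9 lines: shl gfdmq lgqww pzcf cqqtn ngwgw vob kcdi frgys
Hunk 7: at line 1 remove [lgqww,pzcf,cqqtn] add [jamj] -> 7 lines: shl gfdmq jamj ngwgw vob kcdi frgys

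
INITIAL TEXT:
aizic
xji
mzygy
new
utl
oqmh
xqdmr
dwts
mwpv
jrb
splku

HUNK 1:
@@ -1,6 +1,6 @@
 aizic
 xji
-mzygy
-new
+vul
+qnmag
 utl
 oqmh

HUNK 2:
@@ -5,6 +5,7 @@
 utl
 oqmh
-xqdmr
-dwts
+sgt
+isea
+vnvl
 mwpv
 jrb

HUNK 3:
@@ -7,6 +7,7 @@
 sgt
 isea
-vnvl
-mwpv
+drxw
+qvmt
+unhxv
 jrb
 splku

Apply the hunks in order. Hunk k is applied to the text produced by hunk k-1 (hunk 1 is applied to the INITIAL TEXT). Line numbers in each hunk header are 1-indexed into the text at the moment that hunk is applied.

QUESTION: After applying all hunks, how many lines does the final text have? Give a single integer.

Answer: 13

Derivation:
Hunk 1: at line 1 remove [mzygy,new] add [vul,qnmag] -> 11 lines: aizic xji vul qnmag utl oqmh xqdmr dwts mwpv jrb splku
Hunk 2: at line 5 remove [xqdmr,dwts] add [sgt,isea,vnvl] -> 12 lines: aizic xji vul qnmag utl oqmh sgt isea vnvl mwpv jrb splku
Hunk 3: at line 7 remove [vnvl,mwpv] add [drxw,qvmt,unhxv] -> 13 lines: aizic xji vul qnmag utl oqmh sgt isea drxw qvmt unhxv jrb splku
Final line count: 13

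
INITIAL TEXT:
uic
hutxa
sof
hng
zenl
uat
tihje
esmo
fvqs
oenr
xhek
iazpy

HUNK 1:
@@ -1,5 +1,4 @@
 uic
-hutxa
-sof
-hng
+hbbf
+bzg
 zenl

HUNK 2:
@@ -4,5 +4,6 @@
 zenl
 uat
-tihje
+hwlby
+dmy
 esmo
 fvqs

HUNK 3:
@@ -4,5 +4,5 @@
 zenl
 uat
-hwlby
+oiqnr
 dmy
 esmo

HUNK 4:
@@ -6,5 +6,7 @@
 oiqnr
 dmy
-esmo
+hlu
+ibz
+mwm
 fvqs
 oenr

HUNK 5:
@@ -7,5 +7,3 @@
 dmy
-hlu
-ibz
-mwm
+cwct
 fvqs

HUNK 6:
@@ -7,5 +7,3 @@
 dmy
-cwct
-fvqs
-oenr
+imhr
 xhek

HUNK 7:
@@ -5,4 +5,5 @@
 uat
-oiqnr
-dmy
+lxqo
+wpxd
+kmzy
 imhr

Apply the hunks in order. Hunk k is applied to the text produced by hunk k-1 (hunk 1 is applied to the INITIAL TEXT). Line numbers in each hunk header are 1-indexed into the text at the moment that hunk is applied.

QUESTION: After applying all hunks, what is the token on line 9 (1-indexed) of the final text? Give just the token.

Answer: imhr

Derivation:
Hunk 1: at line 1 remove [hutxa,sof,hng] add [hbbf,bzg] -> 11 lines: uic hbbf bzg zenl uat tihje esmo fvqs oenr xhek iazpy
Hunk 2: at line 4 remove [tihje] add [hwlby,dmy] -> 12 lines: uic hbbf bzg zenl uat hwlby dmy esmo fvqs oenr xhek iazpy
Hunk 3: at line 4 remove [hwlby] add [oiqnr] -> 12 lines: uic hbbf bzg zenl uat oiqnr dmy esmo fvqs oenr xhek iazpy
Hunk 4: at line 6 remove [esmo] add [hlu,ibz,mwm] -> 14 lines: uic hbbf bzg zenl uat oiqnr dmy hlu ibz mwm fvqs oenr xhek iazpy
Hunk 5: at line 7 remove [hlu,ibz,mwm] add [cwct] -> 12 lines: uic hbbf bzg zenl uat oiqnr dmy cwct fvqs oenr xhek iazpy
Hunk 6: at line 7 remove [cwct,fvqs,oenr] add [imhr] -> 10 lines: uic hbbf bzg zenl uat oiqnr dmy imhr xhek iazpy
Hunk 7: at line 5 remove [oiqnr,dmy] add [lxqo,wpxd,kmzy] -> 11 lines: uic hbbf bzg zenl uat lxqo wpxd kmzy imhr xhek iazpy
Final line 9: imhr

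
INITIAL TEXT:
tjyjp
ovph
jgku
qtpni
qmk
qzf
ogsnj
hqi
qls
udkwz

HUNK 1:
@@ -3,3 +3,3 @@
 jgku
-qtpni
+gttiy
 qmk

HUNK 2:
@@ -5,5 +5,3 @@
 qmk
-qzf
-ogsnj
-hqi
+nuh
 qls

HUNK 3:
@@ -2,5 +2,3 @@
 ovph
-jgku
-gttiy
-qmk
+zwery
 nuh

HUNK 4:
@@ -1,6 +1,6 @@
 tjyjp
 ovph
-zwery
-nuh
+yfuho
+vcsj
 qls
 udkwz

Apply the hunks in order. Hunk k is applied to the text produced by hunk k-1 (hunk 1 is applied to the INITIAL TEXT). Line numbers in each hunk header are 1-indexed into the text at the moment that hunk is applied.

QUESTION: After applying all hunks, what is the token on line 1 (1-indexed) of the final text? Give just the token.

Answer: tjyjp

Derivation:
Hunk 1: at line 3 remove [qtpni] add [gttiy] -> 10 lines: tjyjp ovph jgku gttiy qmk qzf ogsnj hqi qls udkwz
Hunk 2: at line 5 remove [qzf,ogsnj,hqi] add [nuh] -> 8 lines: tjyjp ovph jgku gttiy qmk nuh qls udkwz
Hunk 3: at line 2 remove [jgku,gttiy,qmk] add [zwery] -> 6 lines: tjyjp ovph zwery nuh qls udkwz
Hunk 4: at line 1 remove [zwery,nuh] add [yfuho,vcsj] -> 6 lines: tjyjp ovph yfuho vcsj qls udkwz
Final line 1: tjyjp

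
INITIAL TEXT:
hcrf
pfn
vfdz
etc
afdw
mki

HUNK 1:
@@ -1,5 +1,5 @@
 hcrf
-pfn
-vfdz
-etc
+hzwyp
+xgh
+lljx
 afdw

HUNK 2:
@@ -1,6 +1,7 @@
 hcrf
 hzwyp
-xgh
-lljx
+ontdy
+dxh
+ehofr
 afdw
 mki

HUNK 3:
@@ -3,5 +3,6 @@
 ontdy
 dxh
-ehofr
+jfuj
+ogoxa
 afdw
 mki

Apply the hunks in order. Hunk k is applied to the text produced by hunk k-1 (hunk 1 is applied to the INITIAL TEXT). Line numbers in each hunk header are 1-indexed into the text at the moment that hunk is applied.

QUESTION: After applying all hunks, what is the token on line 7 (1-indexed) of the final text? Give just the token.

Hunk 1: at line 1 remove [pfn,vfdz,etc] add [hzwyp,xgh,lljx] -> 6 lines: hcrf hzwyp xgh lljx afdw mki
Hunk 2: at line 1 remove [xgh,lljx] add [ontdy,dxh,ehofr] -> 7 lines: hcrf hzwyp ontdy dxh ehofr afdw mki
Hunk 3: at line 3 remove [ehofr] add [jfuj,ogoxa] -> 8 lines: hcrf hzwyp ontdy dxh jfuj ogoxa afdw mki
Final line 7: afdw

Answer: afdw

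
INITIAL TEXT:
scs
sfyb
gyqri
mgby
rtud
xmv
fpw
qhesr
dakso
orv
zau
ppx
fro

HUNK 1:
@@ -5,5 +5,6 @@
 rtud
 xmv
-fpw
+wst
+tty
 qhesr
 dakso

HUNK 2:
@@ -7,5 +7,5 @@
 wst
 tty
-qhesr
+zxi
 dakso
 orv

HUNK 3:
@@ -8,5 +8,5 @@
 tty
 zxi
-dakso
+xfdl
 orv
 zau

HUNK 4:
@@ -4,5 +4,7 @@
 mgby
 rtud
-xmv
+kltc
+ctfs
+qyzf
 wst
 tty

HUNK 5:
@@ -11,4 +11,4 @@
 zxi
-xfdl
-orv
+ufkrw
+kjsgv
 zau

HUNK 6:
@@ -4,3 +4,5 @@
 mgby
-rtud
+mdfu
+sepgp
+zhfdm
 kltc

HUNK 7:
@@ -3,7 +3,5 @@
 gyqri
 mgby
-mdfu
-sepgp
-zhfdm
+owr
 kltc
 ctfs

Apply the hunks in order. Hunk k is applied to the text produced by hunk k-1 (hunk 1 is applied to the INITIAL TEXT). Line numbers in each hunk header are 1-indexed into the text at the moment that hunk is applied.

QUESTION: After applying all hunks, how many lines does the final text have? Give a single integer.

Hunk 1: at line 5 remove [fpw] add [wst,tty] -> 14 lines: scs sfyb gyqri mgby rtud xmv wst tty qhesr dakso orv zau ppx fro
Hunk 2: at line 7 remove [qhesr] add [zxi] -> 14 lines: scs sfyb gyqri mgby rtud xmv wst tty zxi dakso orv zau ppx fro
Hunk 3: at line 8 remove [dakso] add [xfdl] -> 14 lines: scs sfyb gyqri mgby rtud xmv wst tty zxi xfdl orv zau ppx fro
Hunk 4: at line 4 remove [xmv] add [kltc,ctfs,qyzf] -> 16 lines: scs sfyb gyqri mgby rtud kltc ctfs qyzf wst tty zxi xfdl orv zau ppx fro
Hunk 5: at line 11 remove [xfdl,orv] add [ufkrw,kjsgv] -> 16 lines: scs sfyb gyqri mgby rtud kltc ctfs qyzf wst tty zxi ufkrw kjsgv zau ppx fro
Hunk 6: at line 4 remove [rtud] add [mdfu,sepgp,zhfdm] -> 18 lines: scs sfyb gyqri mgby mdfu sepgp zhfdm kltc ctfs qyzf wst tty zxi ufkrw kjsgv zau ppx fro
Hunk 7: at line 3 remove [mdfu,sepgp,zhfdm] add [owr] -> 16 lines: scs sfyb gyqri mgby owr kltc ctfs qyzf wst tty zxi ufkrw kjsgv zau ppx fro
Final line count: 16

Answer: 16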